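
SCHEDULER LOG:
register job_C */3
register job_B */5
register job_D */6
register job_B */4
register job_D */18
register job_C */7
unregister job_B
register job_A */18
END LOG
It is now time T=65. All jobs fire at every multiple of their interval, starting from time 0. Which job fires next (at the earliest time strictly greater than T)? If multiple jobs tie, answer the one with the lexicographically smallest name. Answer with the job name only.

Op 1: register job_C */3 -> active={job_C:*/3}
Op 2: register job_B */5 -> active={job_B:*/5, job_C:*/3}
Op 3: register job_D */6 -> active={job_B:*/5, job_C:*/3, job_D:*/6}
Op 4: register job_B */4 -> active={job_B:*/4, job_C:*/3, job_D:*/6}
Op 5: register job_D */18 -> active={job_B:*/4, job_C:*/3, job_D:*/18}
Op 6: register job_C */7 -> active={job_B:*/4, job_C:*/7, job_D:*/18}
Op 7: unregister job_B -> active={job_C:*/7, job_D:*/18}
Op 8: register job_A */18 -> active={job_A:*/18, job_C:*/7, job_D:*/18}
  job_A: interval 18, next fire after T=65 is 72
  job_C: interval 7, next fire after T=65 is 70
  job_D: interval 18, next fire after T=65 is 72
Earliest = 70, winner (lex tiebreak) = job_C

Answer: job_C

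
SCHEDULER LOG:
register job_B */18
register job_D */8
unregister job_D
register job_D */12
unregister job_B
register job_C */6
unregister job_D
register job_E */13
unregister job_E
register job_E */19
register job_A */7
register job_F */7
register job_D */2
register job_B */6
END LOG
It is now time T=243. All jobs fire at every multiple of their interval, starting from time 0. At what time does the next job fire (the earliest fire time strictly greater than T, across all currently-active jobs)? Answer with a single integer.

Answer: 244

Derivation:
Op 1: register job_B */18 -> active={job_B:*/18}
Op 2: register job_D */8 -> active={job_B:*/18, job_D:*/8}
Op 3: unregister job_D -> active={job_B:*/18}
Op 4: register job_D */12 -> active={job_B:*/18, job_D:*/12}
Op 5: unregister job_B -> active={job_D:*/12}
Op 6: register job_C */6 -> active={job_C:*/6, job_D:*/12}
Op 7: unregister job_D -> active={job_C:*/6}
Op 8: register job_E */13 -> active={job_C:*/6, job_E:*/13}
Op 9: unregister job_E -> active={job_C:*/6}
Op 10: register job_E */19 -> active={job_C:*/6, job_E:*/19}
Op 11: register job_A */7 -> active={job_A:*/7, job_C:*/6, job_E:*/19}
Op 12: register job_F */7 -> active={job_A:*/7, job_C:*/6, job_E:*/19, job_F:*/7}
Op 13: register job_D */2 -> active={job_A:*/7, job_C:*/6, job_D:*/2, job_E:*/19, job_F:*/7}
Op 14: register job_B */6 -> active={job_A:*/7, job_B:*/6, job_C:*/6, job_D:*/2, job_E:*/19, job_F:*/7}
  job_A: interval 7, next fire after T=243 is 245
  job_B: interval 6, next fire after T=243 is 246
  job_C: interval 6, next fire after T=243 is 246
  job_D: interval 2, next fire after T=243 is 244
  job_E: interval 19, next fire after T=243 is 247
  job_F: interval 7, next fire after T=243 is 245
Earliest fire time = 244 (job job_D)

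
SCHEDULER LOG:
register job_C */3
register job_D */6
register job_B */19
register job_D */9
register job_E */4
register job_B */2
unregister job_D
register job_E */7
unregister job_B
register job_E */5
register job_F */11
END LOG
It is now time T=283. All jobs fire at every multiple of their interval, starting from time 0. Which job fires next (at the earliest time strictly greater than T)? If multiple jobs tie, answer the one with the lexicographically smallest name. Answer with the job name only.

Answer: job_C

Derivation:
Op 1: register job_C */3 -> active={job_C:*/3}
Op 2: register job_D */6 -> active={job_C:*/3, job_D:*/6}
Op 3: register job_B */19 -> active={job_B:*/19, job_C:*/3, job_D:*/6}
Op 4: register job_D */9 -> active={job_B:*/19, job_C:*/3, job_D:*/9}
Op 5: register job_E */4 -> active={job_B:*/19, job_C:*/3, job_D:*/9, job_E:*/4}
Op 6: register job_B */2 -> active={job_B:*/2, job_C:*/3, job_D:*/9, job_E:*/4}
Op 7: unregister job_D -> active={job_B:*/2, job_C:*/3, job_E:*/4}
Op 8: register job_E */7 -> active={job_B:*/2, job_C:*/3, job_E:*/7}
Op 9: unregister job_B -> active={job_C:*/3, job_E:*/7}
Op 10: register job_E */5 -> active={job_C:*/3, job_E:*/5}
Op 11: register job_F */11 -> active={job_C:*/3, job_E:*/5, job_F:*/11}
  job_C: interval 3, next fire after T=283 is 285
  job_E: interval 5, next fire after T=283 is 285
  job_F: interval 11, next fire after T=283 is 286
Earliest = 285, winner (lex tiebreak) = job_C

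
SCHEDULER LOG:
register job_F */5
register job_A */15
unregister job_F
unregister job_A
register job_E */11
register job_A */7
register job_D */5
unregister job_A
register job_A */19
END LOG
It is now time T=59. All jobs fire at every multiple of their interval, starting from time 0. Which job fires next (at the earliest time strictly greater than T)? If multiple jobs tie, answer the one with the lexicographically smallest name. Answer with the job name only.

Answer: job_D

Derivation:
Op 1: register job_F */5 -> active={job_F:*/5}
Op 2: register job_A */15 -> active={job_A:*/15, job_F:*/5}
Op 3: unregister job_F -> active={job_A:*/15}
Op 4: unregister job_A -> active={}
Op 5: register job_E */11 -> active={job_E:*/11}
Op 6: register job_A */7 -> active={job_A:*/7, job_E:*/11}
Op 7: register job_D */5 -> active={job_A:*/7, job_D:*/5, job_E:*/11}
Op 8: unregister job_A -> active={job_D:*/5, job_E:*/11}
Op 9: register job_A */19 -> active={job_A:*/19, job_D:*/5, job_E:*/11}
  job_A: interval 19, next fire after T=59 is 76
  job_D: interval 5, next fire after T=59 is 60
  job_E: interval 11, next fire after T=59 is 66
Earliest = 60, winner (lex tiebreak) = job_D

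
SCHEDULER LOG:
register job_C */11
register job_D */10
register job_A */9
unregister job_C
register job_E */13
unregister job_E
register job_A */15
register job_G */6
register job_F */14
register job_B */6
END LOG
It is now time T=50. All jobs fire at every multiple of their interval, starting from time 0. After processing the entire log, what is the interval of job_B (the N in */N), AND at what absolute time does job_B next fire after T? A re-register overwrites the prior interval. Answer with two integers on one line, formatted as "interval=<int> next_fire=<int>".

Op 1: register job_C */11 -> active={job_C:*/11}
Op 2: register job_D */10 -> active={job_C:*/11, job_D:*/10}
Op 3: register job_A */9 -> active={job_A:*/9, job_C:*/11, job_D:*/10}
Op 4: unregister job_C -> active={job_A:*/9, job_D:*/10}
Op 5: register job_E */13 -> active={job_A:*/9, job_D:*/10, job_E:*/13}
Op 6: unregister job_E -> active={job_A:*/9, job_D:*/10}
Op 7: register job_A */15 -> active={job_A:*/15, job_D:*/10}
Op 8: register job_G */6 -> active={job_A:*/15, job_D:*/10, job_G:*/6}
Op 9: register job_F */14 -> active={job_A:*/15, job_D:*/10, job_F:*/14, job_G:*/6}
Op 10: register job_B */6 -> active={job_A:*/15, job_B:*/6, job_D:*/10, job_F:*/14, job_G:*/6}
Final interval of job_B = 6
Next fire of job_B after T=50: (50//6+1)*6 = 54

Answer: interval=6 next_fire=54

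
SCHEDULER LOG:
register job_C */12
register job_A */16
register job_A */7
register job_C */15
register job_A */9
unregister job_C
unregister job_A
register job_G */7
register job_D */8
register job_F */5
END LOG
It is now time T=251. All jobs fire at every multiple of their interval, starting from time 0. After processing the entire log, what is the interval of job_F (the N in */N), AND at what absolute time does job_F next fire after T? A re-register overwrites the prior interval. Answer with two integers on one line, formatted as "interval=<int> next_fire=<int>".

Answer: interval=5 next_fire=255

Derivation:
Op 1: register job_C */12 -> active={job_C:*/12}
Op 2: register job_A */16 -> active={job_A:*/16, job_C:*/12}
Op 3: register job_A */7 -> active={job_A:*/7, job_C:*/12}
Op 4: register job_C */15 -> active={job_A:*/7, job_C:*/15}
Op 5: register job_A */9 -> active={job_A:*/9, job_C:*/15}
Op 6: unregister job_C -> active={job_A:*/9}
Op 7: unregister job_A -> active={}
Op 8: register job_G */7 -> active={job_G:*/7}
Op 9: register job_D */8 -> active={job_D:*/8, job_G:*/7}
Op 10: register job_F */5 -> active={job_D:*/8, job_F:*/5, job_G:*/7}
Final interval of job_F = 5
Next fire of job_F after T=251: (251//5+1)*5 = 255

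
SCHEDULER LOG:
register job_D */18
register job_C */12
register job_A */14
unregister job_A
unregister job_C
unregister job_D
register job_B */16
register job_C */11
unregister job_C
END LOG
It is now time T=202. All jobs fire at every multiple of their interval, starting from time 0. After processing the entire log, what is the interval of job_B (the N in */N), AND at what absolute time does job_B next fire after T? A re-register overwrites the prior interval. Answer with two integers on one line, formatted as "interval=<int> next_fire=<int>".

Answer: interval=16 next_fire=208

Derivation:
Op 1: register job_D */18 -> active={job_D:*/18}
Op 2: register job_C */12 -> active={job_C:*/12, job_D:*/18}
Op 3: register job_A */14 -> active={job_A:*/14, job_C:*/12, job_D:*/18}
Op 4: unregister job_A -> active={job_C:*/12, job_D:*/18}
Op 5: unregister job_C -> active={job_D:*/18}
Op 6: unregister job_D -> active={}
Op 7: register job_B */16 -> active={job_B:*/16}
Op 8: register job_C */11 -> active={job_B:*/16, job_C:*/11}
Op 9: unregister job_C -> active={job_B:*/16}
Final interval of job_B = 16
Next fire of job_B after T=202: (202//16+1)*16 = 208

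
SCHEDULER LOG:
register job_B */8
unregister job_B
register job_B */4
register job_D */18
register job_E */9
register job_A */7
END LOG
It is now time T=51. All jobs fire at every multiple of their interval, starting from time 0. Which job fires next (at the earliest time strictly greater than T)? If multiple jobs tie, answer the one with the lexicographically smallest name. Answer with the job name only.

Answer: job_B

Derivation:
Op 1: register job_B */8 -> active={job_B:*/8}
Op 2: unregister job_B -> active={}
Op 3: register job_B */4 -> active={job_B:*/4}
Op 4: register job_D */18 -> active={job_B:*/4, job_D:*/18}
Op 5: register job_E */9 -> active={job_B:*/4, job_D:*/18, job_E:*/9}
Op 6: register job_A */7 -> active={job_A:*/7, job_B:*/4, job_D:*/18, job_E:*/9}
  job_A: interval 7, next fire after T=51 is 56
  job_B: interval 4, next fire after T=51 is 52
  job_D: interval 18, next fire after T=51 is 54
  job_E: interval 9, next fire after T=51 is 54
Earliest = 52, winner (lex tiebreak) = job_B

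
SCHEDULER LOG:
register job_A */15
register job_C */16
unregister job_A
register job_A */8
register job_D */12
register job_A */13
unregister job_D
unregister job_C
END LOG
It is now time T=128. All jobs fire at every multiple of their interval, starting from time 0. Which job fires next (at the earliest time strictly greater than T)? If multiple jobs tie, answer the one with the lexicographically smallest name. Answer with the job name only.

Answer: job_A

Derivation:
Op 1: register job_A */15 -> active={job_A:*/15}
Op 2: register job_C */16 -> active={job_A:*/15, job_C:*/16}
Op 3: unregister job_A -> active={job_C:*/16}
Op 4: register job_A */8 -> active={job_A:*/8, job_C:*/16}
Op 5: register job_D */12 -> active={job_A:*/8, job_C:*/16, job_D:*/12}
Op 6: register job_A */13 -> active={job_A:*/13, job_C:*/16, job_D:*/12}
Op 7: unregister job_D -> active={job_A:*/13, job_C:*/16}
Op 8: unregister job_C -> active={job_A:*/13}
  job_A: interval 13, next fire after T=128 is 130
Earliest = 130, winner (lex tiebreak) = job_A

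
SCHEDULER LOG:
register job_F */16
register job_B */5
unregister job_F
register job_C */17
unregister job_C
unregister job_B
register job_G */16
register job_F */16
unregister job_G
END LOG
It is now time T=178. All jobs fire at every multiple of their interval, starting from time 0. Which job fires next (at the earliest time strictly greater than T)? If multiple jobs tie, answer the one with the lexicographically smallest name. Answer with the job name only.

Op 1: register job_F */16 -> active={job_F:*/16}
Op 2: register job_B */5 -> active={job_B:*/5, job_F:*/16}
Op 3: unregister job_F -> active={job_B:*/5}
Op 4: register job_C */17 -> active={job_B:*/5, job_C:*/17}
Op 5: unregister job_C -> active={job_B:*/5}
Op 6: unregister job_B -> active={}
Op 7: register job_G */16 -> active={job_G:*/16}
Op 8: register job_F */16 -> active={job_F:*/16, job_G:*/16}
Op 9: unregister job_G -> active={job_F:*/16}
  job_F: interval 16, next fire after T=178 is 192
Earliest = 192, winner (lex tiebreak) = job_F

Answer: job_F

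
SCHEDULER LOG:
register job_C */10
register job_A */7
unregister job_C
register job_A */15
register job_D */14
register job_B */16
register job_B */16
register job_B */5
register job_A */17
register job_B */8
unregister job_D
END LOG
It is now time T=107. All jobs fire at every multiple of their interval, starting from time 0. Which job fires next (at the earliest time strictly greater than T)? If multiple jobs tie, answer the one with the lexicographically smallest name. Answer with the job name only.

Answer: job_B

Derivation:
Op 1: register job_C */10 -> active={job_C:*/10}
Op 2: register job_A */7 -> active={job_A:*/7, job_C:*/10}
Op 3: unregister job_C -> active={job_A:*/7}
Op 4: register job_A */15 -> active={job_A:*/15}
Op 5: register job_D */14 -> active={job_A:*/15, job_D:*/14}
Op 6: register job_B */16 -> active={job_A:*/15, job_B:*/16, job_D:*/14}
Op 7: register job_B */16 -> active={job_A:*/15, job_B:*/16, job_D:*/14}
Op 8: register job_B */5 -> active={job_A:*/15, job_B:*/5, job_D:*/14}
Op 9: register job_A */17 -> active={job_A:*/17, job_B:*/5, job_D:*/14}
Op 10: register job_B */8 -> active={job_A:*/17, job_B:*/8, job_D:*/14}
Op 11: unregister job_D -> active={job_A:*/17, job_B:*/8}
  job_A: interval 17, next fire after T=107 is 119
  job_B: interval 8, next fire after T=107 is 112
Earliest = 112, winner (lex tiebreak) = job_B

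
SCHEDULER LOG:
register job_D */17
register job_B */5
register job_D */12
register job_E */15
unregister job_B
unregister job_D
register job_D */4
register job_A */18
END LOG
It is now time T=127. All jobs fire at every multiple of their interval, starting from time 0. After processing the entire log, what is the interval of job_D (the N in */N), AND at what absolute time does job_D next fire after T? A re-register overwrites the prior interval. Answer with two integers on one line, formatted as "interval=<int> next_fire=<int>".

Op 1: register job_D */17 -> active={job_D:*/17}
Op 2: register job_B */5 -> active={job_B:*/5, job_D:*/17}
Op 3: register job_D */12 -> active={job_B:*/5, job_D:*/12}
Op 4: register job_E */15 -> active={job_B:*/5, job_D:*/12, job_E:*/15}
Op 5: unregister job_B -> active={job_D:*/12, job_E:*/15}
Op 6: unregister job_D -> active={job_E:*/15}
Op 7: register job_D */4 -> active={job_D:*/4, job_E:*/15}
Op 8: register job_A */18 -> active={job_A:*/18, job_D:*/4, job_E:*/15}
Final interval of job_D = 4
Next fire of job_D after T=127: (127//4+1)*4 = 128

Answer: interval=4 next_fire=128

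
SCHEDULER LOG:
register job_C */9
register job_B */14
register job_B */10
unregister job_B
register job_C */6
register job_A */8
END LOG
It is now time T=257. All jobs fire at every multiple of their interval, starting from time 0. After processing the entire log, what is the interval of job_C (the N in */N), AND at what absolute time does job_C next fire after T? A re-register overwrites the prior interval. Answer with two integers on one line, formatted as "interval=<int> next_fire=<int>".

Op 1: register job_C */9 -> active={job_C:*/9}
Op 2: register job_B */14 -> active={job_B:*/14, job_C:*/9}
Op 3: register job_B */10 -> active={job_B:*/10, job_C:*/9}
Op 4: unregister job_B -> active={job_C:*/9}
Op 5: register job_C */6 -> active={job_C:*/6}
Op 6: register job_A */8 -> active={job_A:*/8, job_C:*/6}
Final interval of job_C = 6
Next fire of job_C after T=257: (257//6+1)*6 = 258

Answer: interval=6 next_fire=258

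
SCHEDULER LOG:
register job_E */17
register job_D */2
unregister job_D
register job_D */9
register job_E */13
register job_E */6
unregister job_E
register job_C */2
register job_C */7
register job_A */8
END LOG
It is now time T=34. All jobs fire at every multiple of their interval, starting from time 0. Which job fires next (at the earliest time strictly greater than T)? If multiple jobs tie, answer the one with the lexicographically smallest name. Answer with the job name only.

Answer: job_C

Derivation:
Op 1: register job_E */17 -> active={job_E:*/17}
Op 2: register job_D */2 -> active={job_D:*/2, job_E:*/17}
Op 3: unregister job_D -> active={job_E:*/17}
Op 4: register job_D */9 -> active={job_D:*/9, job_E:*/17}
Op 5: register job_E */13 -> active={job_D:*/9, job_E:*/13}
Op 6: register job_E */6 -> active={job_D:*/9, job_E:*/6}
Op 7: unregister job_E -> active={job_D:*/9}
Op 8: register job_C */2 -> active={job_C:*/2, job_D:*/9}
Op 9: register job_C */7 -> active={job_C:*/7, job_D:*/9}
Op 10: register job_A */8 -> active={job_A:*/8, job_C:*/7, job_D:*/9}
  job_A: interval 8, next fire after T=34 is 40
  job_C: interval 7, next fire after T=34 is 35
  job_D: interval 9, next fire after T=34 is 36
Earliest = 35, winner (lex tiebreak) = job_C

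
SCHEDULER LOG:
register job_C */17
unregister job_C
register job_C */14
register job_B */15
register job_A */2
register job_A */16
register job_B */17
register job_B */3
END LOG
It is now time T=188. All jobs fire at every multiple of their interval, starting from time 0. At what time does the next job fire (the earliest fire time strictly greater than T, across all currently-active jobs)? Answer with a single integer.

Answer: 189

Derivation:
Op 1: register job_C */17 -> active={job_C:*/17}
Op 2: unregister job_C -> active={}
Op 3: register job_C */14 -> active={job_C:*/14}
Op 4: register job_B */15 -> active={job_B:*/15, job_C:*/14}
Op 5: register job_A */2 -> active={job_A:*/2, job_B:*/15, job_C:*/14}
Op 6: register job_A */16 -> active={job_A:*/16, job_B:*/15, job_C:*/14}
Op 7: register job_B */17 -> active={job_A:*/16, job_B:*/17, job_C:*/14}
Op 8: register job_B */3 -> active={job_A:*/16, job_B:*/3, job_C:*/14}
  job_A: interval 16, next fire after T=188 is 192
  job_B: interval 3, next fire after T=188 is 189
  job_C: interval 14, next fire after T=188 is 196
Earliest fire time = 189 (job job_B)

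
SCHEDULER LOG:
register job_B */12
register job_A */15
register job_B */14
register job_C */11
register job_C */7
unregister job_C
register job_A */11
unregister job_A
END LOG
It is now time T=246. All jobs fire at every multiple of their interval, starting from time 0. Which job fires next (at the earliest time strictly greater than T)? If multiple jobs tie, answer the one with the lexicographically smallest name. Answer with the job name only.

Answer: job_B

Derivation:
Op 1: register job_B */12 -> active={job_B:*/12}
Op 2: register job_A */15 -> active={job_A:*/15, job_B:*/12}
Op 3: register job_B */14 -> active={job_A:*/15, job_B:*/14}
Op 4: register job_C */11 -> active={job_A:*/15, job_B:*/14, job_C:*/11}
Op 5: register job_C */7 -> active={job_A:*/15, job_B:*/14, job_C:*/7}
Op 6: unregister job_C -> active={job_A:*/15, job_B:*/14}
Op 7: register job_A */11 -> active={job_A:*/11, job_B:*/14}
Op 8: unregister job_A -> active={job_B:*/14}
  job_B: interval 14, next fire after T=246 is 252
Earliest = 252, winner (lex tiebreak) = job_B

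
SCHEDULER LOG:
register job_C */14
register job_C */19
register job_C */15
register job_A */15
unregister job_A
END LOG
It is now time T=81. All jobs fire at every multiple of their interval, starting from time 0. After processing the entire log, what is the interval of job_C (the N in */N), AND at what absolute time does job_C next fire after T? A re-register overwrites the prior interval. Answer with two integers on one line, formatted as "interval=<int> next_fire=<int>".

Op 1: register job_C */14 -> active={job_C:*/14}
Op 2: register job_C */19 -> active={job_C:*/19}
Op 3: register job_C */15 -> active={job_C:*/15}
Op 4: register job_A */15 -> active={job_A:*/15, job_C:*/15}
Op 5: unregister job_A -> active={job_C:*/15}
Final interval of job_C = 15
Next fire of job_C after T=81: (81//15+1)*15 = 90

Answer: interval=15 next_fire=90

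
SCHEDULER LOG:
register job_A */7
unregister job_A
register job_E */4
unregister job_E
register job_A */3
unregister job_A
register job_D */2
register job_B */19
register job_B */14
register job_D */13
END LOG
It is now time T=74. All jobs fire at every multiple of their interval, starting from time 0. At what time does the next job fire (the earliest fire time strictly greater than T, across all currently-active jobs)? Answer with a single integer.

Answer: 78

Derivation:
Op 1: register job_A */7 -> active={job_A:*/7}
Op 2: unregister job_A -> active={}
Op 3: register job_E */4 -> active={job_E:*/4}
Op 4: unregister job_E -> active={}
Op 5: register job_A */3 -> active={job_A:*/3}
Op 6: unregister job_A -> active={}
Op 7: register job_D */2 -> active={job_D:*/2}
Op 8: register job_B */19 -> active={job_B:*/19, job_D:*/2}
Op 9: register job_B */14 -> active={job_B:*/14, job_D:*/2}
Op 10: register job_D */13 -> active={job_B:*/14, job_D:*/13}
  job_B: interval 14, next fire after T=74 is 84
  job_D: interval 13, next fire after T=74 is 78
Earliest fire time = 78 (job job_D)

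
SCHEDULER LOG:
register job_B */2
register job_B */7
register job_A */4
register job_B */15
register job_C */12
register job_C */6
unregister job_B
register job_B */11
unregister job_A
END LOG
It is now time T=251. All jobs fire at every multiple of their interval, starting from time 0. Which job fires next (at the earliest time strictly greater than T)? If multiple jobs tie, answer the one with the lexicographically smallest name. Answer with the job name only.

Answer: job_C

Derivation:
Op 1: register job_B */2 -> active={job_B:*/2}
Op 2: register job_B */7 -> active={job_B:*/7}
Op 3: register job_A */4 -> active={job_A:*/4, job_B:*/7}
Op 4: register job_B */15 -> active={job_A:*/4, job_B:*/15}
Op 5: register job_C */12 -> active={job_A:*/4, job_B:*/15, job_C:*/12}
Op 6: register job_C */6 -> active={job_A:*/4, job_B:*/15, job_C:*/6}
Op 7: unregister job_B -> active={job_A:*/4, job_C:*/6}
Op 8: register job_B */11 -> active={job_A:*/4, job_B:*/11, job_C:*/6}
Op 9: unregister job_A -> active={job_B:*/11, job_C:*/6}
  job_B: interval 11, next fire after T=251 is 253
  job_C: interval 6, next fire after T=251 is 252
Earliest = 252, winner (lex tiebreak) = job_C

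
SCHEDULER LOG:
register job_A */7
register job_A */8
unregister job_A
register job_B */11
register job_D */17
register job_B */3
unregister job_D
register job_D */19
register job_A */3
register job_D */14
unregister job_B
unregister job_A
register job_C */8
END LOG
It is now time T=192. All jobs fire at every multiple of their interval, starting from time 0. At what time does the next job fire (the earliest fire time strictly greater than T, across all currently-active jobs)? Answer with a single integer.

Answer: 196

Derivation:
Op 1: register job_A */7 -> active={job_A:*/7}
Op 2: register job_A */8 -> active={job_A:*/8}
Op 3: unregister job_A -> active={}
Op 4: register job_B */11 -> active={job_B:*/11}
Op 5: register job_D */17 -> active={job_B:*/11, job_D:*/17}
Op 6: register job_B */3 -> active={job_B:*/3, job_D:*/17}
Op 7: unregister job_D -> active={job_B:*/3}
Op 8: register job_D */19 -> active={job_B:*/3, job_D:*/19}
Op 9: register job_A */3 -> active={job_A:*/3, job_B:*/3, job_D:*/19}
Op 10: register job_D */14 -> active={job_A:*/3, job_B:*/3, job_D:*/14}
Op 11: unregister job_B -> active={job_A:*/3, job_D:*/14}
Op 12: unregister job_A -> active={job_D:*/14}
Op 13: register job_C */8 -> active={job_C:*/8, job_D:*/14}
  job_C: interval 8, next fire after T=192 is 200
  job_D: interval 14, next fire after T=192 is 196
Earliest fire time = 196 (job job_D)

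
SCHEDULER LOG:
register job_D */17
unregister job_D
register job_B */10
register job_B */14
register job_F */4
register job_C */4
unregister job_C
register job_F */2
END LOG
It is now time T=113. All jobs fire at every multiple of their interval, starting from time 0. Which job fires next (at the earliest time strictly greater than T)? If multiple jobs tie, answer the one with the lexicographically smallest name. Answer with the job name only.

Answer: job_F

Derivation:
Op 1: register job_D */17 -> active={job_D:*/17}
Op 2: unregister job_D -> active={}
Op 3: register job_B */10 -> active={job_B:*/10}
Op 4: register job_B */14 -> active={job_B:*/14}
Op 5: register job_F */4 -> active={job_B:*/14, job_F:*/4}
Op 6: register job_C */4 -> active={job_B:*/14, job_C:*/4, job_F:*/4}
Op 7: unregister job_C -> active={job_B:*/14, job_F:*/4}
Op 8: register job_F */2 -> active={job_B:*/14, job_F:*/2}
  job_B: interval 14, next fire after T=113 is 126
  job_F: interval 2, next fire after T=113 is 114
Earliest = 114, winner (lex tiebreak) = job_F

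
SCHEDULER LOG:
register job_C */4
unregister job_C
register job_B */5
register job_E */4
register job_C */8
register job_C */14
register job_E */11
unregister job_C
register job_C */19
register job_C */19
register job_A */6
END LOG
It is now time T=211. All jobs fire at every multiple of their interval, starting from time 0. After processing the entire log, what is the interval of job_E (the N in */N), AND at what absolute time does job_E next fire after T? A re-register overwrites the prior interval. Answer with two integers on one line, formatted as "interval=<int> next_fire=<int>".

Op 1: register job_C */4 -> active={job_C:*/4}
Op 2: unregister job_C -> active={}
Op 3: register job_B */5 -> active={job_B:*/5}
Op 4: register job_E */4 -> active={job_B:*/5, job_E:*/4}
Op 5: register job_C */8 -> active={job_B:*/5, job_C:*/8, job_E:*/4}
Op 6: register job_C */14 -> active={job_B:*/5, job_C:*/14, job_E:*/4}
Op 7: register job_E */11 -> active={job_B:*/5, job_C:*/14, job_E:*/11}
Op 8: unregister job_C -> active={job_B:*/5, job_E:*/11}
Op 9: register job_C */19 -> active={job_B:*/5, job_C:*/19, job_E:*/11}
Op 10: register job_C */19 -> active={job_B:*/5, job_C:*/19, job_E:*/11}
Op 11: register job_A */6 -> active={job_A:*/6, job_B:*/5, job_C:*/19, job_E:*/11}
Final interval of job_E = 11
Next fire of job_E after T=211: (211//11+1)*11 = 220

Answer: interval=11 next_fire=220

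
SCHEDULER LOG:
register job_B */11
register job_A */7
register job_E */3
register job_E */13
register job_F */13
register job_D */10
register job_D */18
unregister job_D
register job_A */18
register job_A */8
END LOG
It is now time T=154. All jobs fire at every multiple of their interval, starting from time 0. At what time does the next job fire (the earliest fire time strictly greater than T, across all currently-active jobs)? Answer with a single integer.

Op 1: register job_B */11 -> active={job_B:*/11}
Op 2: register job_A */7 -> active={job_A:*/7, job_B:*/11}
Op 3: register job_E */3 -> active={job_A:*/7, job_B:*/11, job_E:*/3}
Op 4: register job_E */13 -> active={job_A:*/7, job_B:*/11, job_E:*/13}
Op 5: register job_F */13 -> active={job_A:*/7, job_B:*/11, job_E:*/13, job_F:*/13}
Op 6: register job_D */10 -> active={job_A:*/7, job_B:*/11, job_D:*/10, job_E:*/13, job_F:*/13}
Op 7: register job_D */18 -> active={job_A:*/7, job_B:*/11, job_D:*/18, job_E:*/13, job_F:*/13}
Op 8: unregister job_D -> active={job_A:*/7, job_B:*/11, job_E:*/13, job_F:*/13}
Op 9: register job_A */18 -> active={job_A:*/18, job_B:*/11, job_E:*/13, job_F:*/13}
Op 10: register job_A */8 -> active={job_A:*/8, job_B:*/11, job_E:*/13, job_F:*/13}
  job_A: interval 8, next fire after T=154 is 160
  job_B: interval 11, next fire after T=154 is 165
  job_E: interval 13, next fire after T=154 is 156
  job_F: interval 13, next fire after T=154 is 156
Earliest fire time = 156 (job job_E)

Answer: 156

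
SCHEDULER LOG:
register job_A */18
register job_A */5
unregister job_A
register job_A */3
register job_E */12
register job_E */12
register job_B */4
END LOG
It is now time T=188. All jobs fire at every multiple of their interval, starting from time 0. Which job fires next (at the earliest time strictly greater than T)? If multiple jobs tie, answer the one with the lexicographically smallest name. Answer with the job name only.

Op 1: register job_A */18 -> active={job_A:*/18}
Op 2: register job_A */5 -> active={job_A:*/5}
Op 3: unregister job_A -> active={}
Op 4: register job_A */3 -> active={job_A:*/3}
Op 5: register job_E */12 -> active={job_A:*/3, job_E:*/12}
Op 6: register job_E */12 -> active={job_A:*/3, job_E:*/12}
Op 7: register job_B */4 -> active={job_A:*/3, job_B:*/4, job_E:*/12}
  job_A: interval 3, next fire after T=188 is 189
  job_B: interval 4, next fire after T=188 is 192
  job_E: interval 12, next fire after T=188 is 192
Earliest = 189, winner (lex tiebreak) = job_A

Answer: job_A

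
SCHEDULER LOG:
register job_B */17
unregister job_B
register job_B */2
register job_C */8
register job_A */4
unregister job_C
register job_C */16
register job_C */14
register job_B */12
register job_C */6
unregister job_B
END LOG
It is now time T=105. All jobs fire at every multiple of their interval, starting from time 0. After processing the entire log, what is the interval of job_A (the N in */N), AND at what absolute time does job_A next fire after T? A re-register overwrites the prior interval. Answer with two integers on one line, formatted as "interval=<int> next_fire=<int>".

Answer: interval=4 next_fire=108

Derivation:
Op 1: register job_B */17 -> active={job_B:*/17}
Op 2: unregister job_B -> active={}
Op 3: register job_B */2 -> active={job_B:*/2}
Op 4: register job_C */8 -> active={job_B:*/2, job_C:*/8}
Op 5: register job_A */4 -> active={job_A:*/4, job_B:*/2, job_C:*/8}
Op 6: unregister job_C -> active={job_A:*/4, job_B:*/2}
Op 7: register job_C */16 -> active={job_A:*/4, job_B:*/2, job_C:*/16}
Op 8: register job_C */14 -> active={job_A:*/4, job_B:*/2, job_C:*/14}
Op 9: register job_B */12 -> active={job_A:*/4, job_B:*/12, job_C:*/14}
Op 10: register job_C */6 -> active={job_A:*/4, job_B:*/12, job_C:*/6}
Op 11: unregister job_B -> active={job_A:*/4, job_C:*/6}
Final interval of job_A = 4
Next fire of job_A after T=105: (105//4+1)*4 = 108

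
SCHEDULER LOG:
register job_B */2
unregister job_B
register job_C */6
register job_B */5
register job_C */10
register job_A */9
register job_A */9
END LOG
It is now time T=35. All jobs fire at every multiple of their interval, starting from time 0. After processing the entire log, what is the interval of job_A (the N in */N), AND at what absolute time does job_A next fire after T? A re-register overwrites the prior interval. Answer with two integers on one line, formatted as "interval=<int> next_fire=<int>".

Answer: interval=9 next_fire=36

Derivation:
Op 1: register job_B */2 -> active={job_B:*/2}
Op 2: unregister job_B -> active={}
Op 3: register job_C */6 -> active={job_C:*/6}
Op 4: register job_B */5 -> active={job_B:*/5, job_C:*/6}
Op 5: register job_C */10 -> active={job_B:*/5, job_C:*/10}
Op 6: register job_A */9 -> active={job_A:*/9, job_B:*/5, job_C:*/10}
Op 7: register job_A */9 -> active={job_A:*/9, job_B:*/5, job_C:*/10}
Final interval of job_A = 9
Next fire of job_A after T=35: (35//9+1)*9 = 36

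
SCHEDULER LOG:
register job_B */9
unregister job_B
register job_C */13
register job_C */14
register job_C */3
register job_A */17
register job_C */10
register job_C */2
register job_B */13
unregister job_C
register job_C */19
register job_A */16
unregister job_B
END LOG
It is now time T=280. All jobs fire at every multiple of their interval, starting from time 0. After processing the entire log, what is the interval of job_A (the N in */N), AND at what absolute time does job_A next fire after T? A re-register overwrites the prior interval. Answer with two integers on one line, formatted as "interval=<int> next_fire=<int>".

Answer: interval=16 next_fire=288

Derivation:
Op 1: register job_B */9 -> active={job_B:*/9}
Op 2: unregister job_B -> active={}
Op 3: register job_C */13 -> active={job_C:*/13}
Op 4: register job_C */14 -> active={job_C:*/14}
Op 5: register job_C */3 -> active={job_C:*/3}
Op 6: register job_A */17 -> active={job_A:*/17, job_C:*/3}
Op 7: register job_C */10 -> active={job_A:*/17, job_C:*/10}
Op 8: register job_C */2 -> active={job_A:*/17, job_C:*/2}
Op 9: register job_B */13 -> active={job_A:*/17, job_B:*/13, job_C:*/2}
Op 10: unregister job_C -> active={job_A:*/17, job_B:*/13}
Op 11: register job_C */19 -> active={job_A:*/17, job_B:*/13, job_C:*/19}
Op 12: register job_A */16 -> active={job_A:*/16, job_B:*/13, job_C:*/19}
Op 13: unregister job_B -> active={job_A:*/16, job_C:*/19}
Final interval of job_A = 16
Next fire of job_A after T=280: (280//16+1)*16 = 288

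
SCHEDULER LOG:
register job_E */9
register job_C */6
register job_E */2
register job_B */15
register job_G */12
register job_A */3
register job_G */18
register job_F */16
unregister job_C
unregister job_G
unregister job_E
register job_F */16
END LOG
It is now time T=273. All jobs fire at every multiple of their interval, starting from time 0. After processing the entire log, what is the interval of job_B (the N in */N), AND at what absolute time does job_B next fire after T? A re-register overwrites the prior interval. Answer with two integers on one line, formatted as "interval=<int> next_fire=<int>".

Op 1: register job_E */9 -> active={job_E:*/9}
Op 2: register job_C */6 -> active={job_C:*/6, job_E:*/9}
Op 3: register job_E */2 -> active={job_C:*/6, job_E:*/2}
Op 4: register job_B */15 -> active={job_B:*/15, job_C:*/6, job_E:*/2}
Op 5: register job_G */12 -> active={job_B:*/15, job_C:*/6, job_E:*/2, job_G:*/12}
Op 6: register job_A */3 -> active={job_A:*/3, job_B:*/15, job_C:*/6, job_E:*/2, job_G:*/12}
Op 7: register job_G */18 -> active={job_A:*/3, job_B:*/15, job_C:*/6, job_E:*/2, job_G:*/18}
Op 8: register job_F */16 -> active={job_A:*/3, job_B:*/15, job_C:*/6, job_E:*/2, job_F:*/16, job_G:*/18}
Op 9: unregister job_C -> active={job_A:*/3, job_B:*/15, job_E:*/2, job_F:*/16, job_G:*/18}
Op 10: unregister job_G -> active={job_A:*/3, job_B:*/15, job_E:*/2, job_F:*/16}
Op 11: unregister job_E -> active={job_A:*/3, job_B:*/15, job_F:*/16}
Op 12: register job_F */16 -> active={job_A:*/3, job_B:*/15, job_F:*/16}
Final interval of job_B = 15
Next fire of job_B after T=273: (273//15+1)*15 = 285

Answer: interval=15 next_fire=285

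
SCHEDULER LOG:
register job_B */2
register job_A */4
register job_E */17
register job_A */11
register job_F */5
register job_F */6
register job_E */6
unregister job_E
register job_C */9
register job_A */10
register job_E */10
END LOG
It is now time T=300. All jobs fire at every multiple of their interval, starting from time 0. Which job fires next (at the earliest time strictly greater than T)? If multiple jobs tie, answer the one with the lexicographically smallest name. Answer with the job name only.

Answer: job_B

Derivation:
Op 1: register job_B */2 -> active={job_B:*/2}
Op 2: register job_A */4 -> active={job_A:*/4, job_B:*/2}
Op 3: register job_E */17 -> active={job_A:*/4, job_B:*/2, job_E:*/17}
Op 4: register job_A */11 -> active={job_A:*/11, job_B:*/2, job_E:*/17}
Op 5: register job_F */5 -> active={job_A:*/11, job_B:*/2, job_E:*/17, job_F:*/5}
Op 6: register job_F */6 -> active={job_A:*/11, job_B:*/2, job_E:*/17, job_F:*/6}
Op 7: register job_E */6 -> active={job_A:*/11, job_B:*/2, job_E:*/6, job_F:*/6}
Op 8: unregister job_E -> active={job_A:*/11, job_B:*/2, job_F:*/6}
Op 9: register job_C */9 -> active={job_A:*/11, job_B:*/2, job_C:*/9, job_F:*/6}
Op 10: register job_A */10 -> active={job_A:*/10, job_B:*/2, job_C:*/9, job_F:*/6}
Op 11: register job_E */10 -> active={job_A:*/10, job_B:*/2, job_C:*/9, job_E:*/10, job_F:*/6}
  job_A: interval 10, next fire after T=300 is 310
  job_B: interval 2, next fire after T=300 is 302
  job_C: interval 9, next fire after T=300 is 306
  job_E: interval 10, next fire after T=300 is 310
  job_F: interval 6, next fire after T=300 is 306
Earliest = 302, winner (lex tiebreak) = job_B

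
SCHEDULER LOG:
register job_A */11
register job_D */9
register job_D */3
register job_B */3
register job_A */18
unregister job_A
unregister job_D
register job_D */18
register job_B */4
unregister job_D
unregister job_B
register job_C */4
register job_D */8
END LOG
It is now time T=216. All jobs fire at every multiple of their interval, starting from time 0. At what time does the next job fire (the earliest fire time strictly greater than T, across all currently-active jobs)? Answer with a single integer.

Op 1: register job_A */11 -> active={job_A:*/11}
Op 2: register job_D */9 -> active={job_A:*/11, job_D:*/9}
Op 3: register job_D */3 -> active={job_A:*/11, job_D:*/3}
Op 4: register job_B */3 -> active={job_A:*/11, job_B:*/3, job_D:*/3}
Op 5: register job_A */18 -> active={job_A:*/18, job_B:*/3, job_D:*/3}
Op 6: unregister job_A -> active={job_B:*/3, job_D:*/3}
Op 7: unregister job_D -> active={job_B:*/3}
Op 8: register job_D */18 -> active={job_B:*/3, job_D:*/18}
Op 9: register job_B */4 -> active={job_B:*/4, job_D:*/18}
Op 10: unregister job_D -> active={job_B:*/4}
Op 11: unregister job_B -> active={}
Op 12: register job_C */4 -> active={job_C:*/4}
Op 13: register job_D */8 -> active={job_C:*/4, job_D:*/8}
  job_C: interval 4, next fire after T=216 is 220
  job_D: interval 8, next fire after T=216 is 224
Earliest fire time = 220 (job job_C)

Answer: 220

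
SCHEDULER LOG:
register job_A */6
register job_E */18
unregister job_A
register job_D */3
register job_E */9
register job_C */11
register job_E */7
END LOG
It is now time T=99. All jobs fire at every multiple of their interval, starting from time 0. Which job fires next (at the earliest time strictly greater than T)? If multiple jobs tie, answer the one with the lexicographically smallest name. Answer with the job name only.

Op 1: register job_A */6 -> active={job_A:*/6}
Op 2: register job_E */18 -> active={job_A:*/6, job_E:*/18}
Op 3: unregister job_A -> active={job_E:*/18}
Op 4: register job_D */3 -> active={job_D:*/3, job_E:*/18}
Op 5: register job_E */9 -> active={job_D:*/3, job_E:*/9}
Op 6: register job_C */11 -> active={job_C:*/11, job_D:*/3, job_E:*/9}
Op 7: register job_E */7 -> active={job_C:*/11, job_D:*/3, job_E:*/7}
  job_C: interval 11, next fire after T=99 is 110
  job_D: interval 3, next fire after T=99 is 102
  job_E: interval 7, next fire after T=99 is 105
Earliest = 102, winner (lex tiebreak) = job_D

Answer: job_D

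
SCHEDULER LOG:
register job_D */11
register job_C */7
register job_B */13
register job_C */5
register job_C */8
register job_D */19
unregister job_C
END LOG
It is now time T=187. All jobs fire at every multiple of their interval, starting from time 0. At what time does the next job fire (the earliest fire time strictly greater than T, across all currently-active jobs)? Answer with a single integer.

Answer: 190

Derivation:
Op 1: register job_D */11 -> active={job_D:*/11}
Op 2: register job_C */7 -> active={job_C:*/7, job_D:*/11}
Op 3: register job_B */13 -> active={job_B:*/13, job_C:*/7, job_D:*/11}
Op 4: register job_C */5 -> active={job_B:*/13, job_C:*/5, job_D:*/11}
Op 5: register job_C */8 -> active={job_B:*/13, job_C:*/8, job_D:*/11}
Op 6: register job_D */19 -> active={job_B:*/13, job_C:*/8, job_D:*/19}
Op 7: unregister job_C -> active={job_B:*/13, job_D:*/19}
  job_B: interval 13, next fire after T=187 is 195
  job_D: interval 19, next fire after T=187 is 190
Earliest fire time = 190 (job job_D)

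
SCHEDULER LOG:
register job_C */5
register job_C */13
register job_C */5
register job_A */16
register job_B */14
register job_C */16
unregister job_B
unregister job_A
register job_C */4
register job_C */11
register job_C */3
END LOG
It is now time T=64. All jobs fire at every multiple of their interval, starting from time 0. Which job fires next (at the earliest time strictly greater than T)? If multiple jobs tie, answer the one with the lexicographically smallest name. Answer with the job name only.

Answer: job_C

Derivation:
Op 1: register job_C */5 -> active={job_C:*/5}
Op 2: register job_C */13 -> active={job_C:*/13}
Op 3: register job_C */5 -> active={job_C:*/5}
Op 4: register job_A */16 -> active={job_A:*/16, job_C:*/5}
Op 5: register job_B */14 -> active={job_A:*/16, job_B:*/14, job_C:*/5}
Op 6: register job_C */16 -> active={job_A:*/16, job_B:*/14, job_C:*/16}
Op 7: unregister job_B -> active={job_A:*/16, job_C:*/16}
Op 8: unregister job_A -> active={job_C:*/16}
Op 9: register job_C */4 -> active={job_C:*/4}
Op 10: register job_C */11 -> active={job_C:*/11}
Op 11: register job_C */3 -> active={job_C:*/3}
  job_C: interval 3, next fire after T=64 is 66
Earliest = 66, winner (lex tiebreak) = job_C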